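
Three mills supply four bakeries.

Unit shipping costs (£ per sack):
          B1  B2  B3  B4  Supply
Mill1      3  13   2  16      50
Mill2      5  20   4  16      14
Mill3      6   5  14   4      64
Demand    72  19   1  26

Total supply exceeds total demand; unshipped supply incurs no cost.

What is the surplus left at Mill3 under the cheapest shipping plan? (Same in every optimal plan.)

10

An optimal plan:
  Mill1–B1: 49 × £3 = £147
  Mill1–B3: 1 × £2 = £2
  Mill2–B1: 14 × £5 = £70
  Mill3–B1: 9 × £6 = £54
  Mill3–B2: 19 × £5 = £95
  Mill3–B4: 26 × £4 = £104
Total cost = £472.
Mill3 ships 54 of its 64, leaving 10.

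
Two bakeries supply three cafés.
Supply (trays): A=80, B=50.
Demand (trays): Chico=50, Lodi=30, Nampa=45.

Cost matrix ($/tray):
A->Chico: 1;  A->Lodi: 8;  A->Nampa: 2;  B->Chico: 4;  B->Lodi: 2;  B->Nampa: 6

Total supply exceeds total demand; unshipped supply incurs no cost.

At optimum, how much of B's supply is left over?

Minimum-cost shipments:
  A to Chico: 35 × $1 = $35
  A to Nampa: 45 × $2 = $90
  B to Chico: 15 × $4 = $60
  B to Lodi: 30 × $2 = $60
Total cost = $245.
B ships 45 of its 50, leaving 5.

5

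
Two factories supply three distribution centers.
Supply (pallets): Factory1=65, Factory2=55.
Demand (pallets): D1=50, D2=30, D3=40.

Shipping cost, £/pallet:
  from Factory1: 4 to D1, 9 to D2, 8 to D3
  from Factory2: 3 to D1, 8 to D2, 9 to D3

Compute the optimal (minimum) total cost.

735

One minimum-cost allocation:
  Factory1→D1: 25 × £4 = £100
  Factory1→D3: 40 × £8 = £320
  Factory2→D1: 25 × £3 = £75
  Factory2→D2: 30 × £8 = £240
Total = 100 + 320 + 75 + 240 = £735.
(Supply check: Factory1 ships 65; Factory2 ships 55.)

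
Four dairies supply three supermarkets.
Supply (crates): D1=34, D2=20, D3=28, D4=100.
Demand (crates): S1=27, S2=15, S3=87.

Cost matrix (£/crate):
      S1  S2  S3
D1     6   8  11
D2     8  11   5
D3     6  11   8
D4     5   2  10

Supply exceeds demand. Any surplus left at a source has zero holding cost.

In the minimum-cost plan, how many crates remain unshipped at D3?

0

Minimum-cost shipments:
  D2 to S3: 20 × £5 = £100
  D3 to S3: 28 × £8 = £224
  D4 to S1: 27 × £5 = £135
  D4 to S2: 15 × £2 = £30
  D4 to S3: 39 × £10 = £390
Total cost = £879.
D3 ships 28 of its 28, leaving 0.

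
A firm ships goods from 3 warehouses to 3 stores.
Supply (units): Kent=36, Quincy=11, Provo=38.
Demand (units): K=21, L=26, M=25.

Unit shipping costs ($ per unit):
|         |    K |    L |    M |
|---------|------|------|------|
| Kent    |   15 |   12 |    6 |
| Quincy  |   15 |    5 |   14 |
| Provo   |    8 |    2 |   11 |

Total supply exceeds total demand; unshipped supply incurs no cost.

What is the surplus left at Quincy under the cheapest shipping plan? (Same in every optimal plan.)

An optimal plan:
  Kent–M: 25 × $6 = $150
  Quincy–L: 9 × $5 = $45
  Provo–K: 21 × $8 = $168
  Provo–L: 17 × $2 = $34
Total cost = $397.
Quincy ships 9 of its 11, leaving 2.

2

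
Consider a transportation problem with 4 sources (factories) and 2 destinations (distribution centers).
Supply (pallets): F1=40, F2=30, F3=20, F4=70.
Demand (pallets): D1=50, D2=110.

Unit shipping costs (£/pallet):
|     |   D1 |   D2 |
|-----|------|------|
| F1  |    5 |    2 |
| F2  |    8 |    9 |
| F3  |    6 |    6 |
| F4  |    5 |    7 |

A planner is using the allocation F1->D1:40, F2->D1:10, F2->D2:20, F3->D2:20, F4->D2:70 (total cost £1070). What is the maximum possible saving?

210

Current plan cost = 40·5 + 10·8 + 20·9 + 20·6 + 70·7 = £1070.
Optimal plan:
  F1→D2: 40 pallets
  F2→D2: 30 pallets
  F3→D2: 20 pallets
  F4→D1: 50 pallets
  F4→D2: 20 pallets
Optimal cost = £860.
Saving = 1070 − 860 = £210.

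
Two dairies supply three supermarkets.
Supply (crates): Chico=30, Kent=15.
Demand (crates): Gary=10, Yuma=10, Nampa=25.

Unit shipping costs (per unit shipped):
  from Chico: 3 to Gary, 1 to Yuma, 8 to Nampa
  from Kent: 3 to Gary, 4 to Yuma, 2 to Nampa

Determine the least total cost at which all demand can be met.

Optimal allocation:
  Chico to Gary: 10 × 3 = 30
  Chico to Yuma: 10 × 1 = 10
  Chico to Nampa: 10 × 8 = 80
  Kent to Nampa: 15 × 2 = 30
Total = 30 + 10 + 80 + 30 = 150.

150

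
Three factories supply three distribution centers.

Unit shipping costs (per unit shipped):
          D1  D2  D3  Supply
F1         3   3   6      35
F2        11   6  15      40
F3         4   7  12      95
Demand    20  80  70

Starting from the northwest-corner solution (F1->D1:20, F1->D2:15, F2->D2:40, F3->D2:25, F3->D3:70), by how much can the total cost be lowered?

130

Current plan cost = 20·3 + 15·3 + 40·6 + 25·7 + 70·12 = 1360.
Optimal plan:
  F1→D3: 35 pallets
  F2→D2: 40 pallets
  F3→D1: 20 pallets
  F3→D2: 40 pallets
  F3→D3: 35 pallets
Optimal cost = 1230.
Saving = 1360 − 1230 = 130.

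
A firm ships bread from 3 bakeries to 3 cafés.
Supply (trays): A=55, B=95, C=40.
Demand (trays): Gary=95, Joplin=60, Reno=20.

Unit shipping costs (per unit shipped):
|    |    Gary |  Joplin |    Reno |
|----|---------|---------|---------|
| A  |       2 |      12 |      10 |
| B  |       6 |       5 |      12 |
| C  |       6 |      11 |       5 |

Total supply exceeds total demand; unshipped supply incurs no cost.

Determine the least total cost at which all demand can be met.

750

A cheapest plan:
  A to Gary: 55 × 2 = 110
  B to Gary: 35 × 6 = 210
  B to Joplin: 60 × 5 = 300
  C to Gary: 5 × 6 = 30
  C to Reno: 20 × 5 = 100
Total = 110 + 210 + 300 + 30 + 100 = 750.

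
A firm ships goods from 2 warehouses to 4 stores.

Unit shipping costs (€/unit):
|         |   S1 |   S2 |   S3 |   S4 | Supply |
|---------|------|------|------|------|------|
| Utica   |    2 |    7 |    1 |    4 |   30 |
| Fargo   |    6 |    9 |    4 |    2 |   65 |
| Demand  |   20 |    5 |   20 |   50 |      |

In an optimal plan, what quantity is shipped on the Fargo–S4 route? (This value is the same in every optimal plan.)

Optimal shipments:
  Utica->S1: 20 × €2 = €40
  Utica->S3: 10 × €1 = €10
  Fargo->S2: 5 × €9 = €45
  Fargo->S3: 10 × €4 = €40
  Fargo->S4: 50 × €2 = €100
Total cost = €235.
So Fargo→S4 carries 50 units.

50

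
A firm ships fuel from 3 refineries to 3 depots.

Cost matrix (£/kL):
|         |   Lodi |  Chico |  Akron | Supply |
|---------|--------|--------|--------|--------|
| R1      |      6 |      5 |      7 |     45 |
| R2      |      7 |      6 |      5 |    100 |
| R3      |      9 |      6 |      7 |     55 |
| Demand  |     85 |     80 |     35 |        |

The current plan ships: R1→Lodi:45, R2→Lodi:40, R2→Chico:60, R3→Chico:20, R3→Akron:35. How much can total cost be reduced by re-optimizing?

Current plan cost = 45·6 + 40·7 + 60·6 + 20·6 + 35·7 = £1275.
Optimal plan:
  R1->Lodi: 20 × £6 = £120
  R1->Chico: 25 × £5 = £125
  R2->Lodi: 65 × £7 = £455
  R2->Akron: 35 × £5 = £175
  R3->Chico: 55 × £6 = £330
Optimal cost = £1205.
Saving = 1275 − 1205 = £70.

70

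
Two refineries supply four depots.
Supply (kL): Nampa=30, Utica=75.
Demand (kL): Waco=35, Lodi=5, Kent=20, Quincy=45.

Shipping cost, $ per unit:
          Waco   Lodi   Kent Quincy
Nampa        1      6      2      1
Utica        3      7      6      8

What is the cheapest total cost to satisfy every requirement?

An optimal shipping plan:
  Nampa–Quincy: 30 × $1 = $30
  Utica–Waco: 35 × $3 = $105
  Utica–Lodi: 5 × $7 = $35
  Utica–Kent: 20 × $6 = $120
  Utica–Quincy: 15 × $8 = $120
Total = 30 + 105 + 35 + 120 + 120 = $410.
(Supply check: Nampa ships 30; Utica ships 75.)

410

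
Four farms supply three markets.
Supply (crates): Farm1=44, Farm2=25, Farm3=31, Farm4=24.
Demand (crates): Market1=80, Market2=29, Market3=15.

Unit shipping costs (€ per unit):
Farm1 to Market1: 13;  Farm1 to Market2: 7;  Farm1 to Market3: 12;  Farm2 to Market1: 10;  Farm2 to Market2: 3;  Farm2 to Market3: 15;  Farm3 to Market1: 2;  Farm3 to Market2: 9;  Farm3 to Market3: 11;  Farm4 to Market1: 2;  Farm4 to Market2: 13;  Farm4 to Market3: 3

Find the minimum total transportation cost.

One minimum-cost allocation:
  Farm1 to Market1: 25 × €13 = €325
  Farm1 to Market2: 4 × €7 = €28
  Farm1 to Market3: 15 × €12 = €180
  Farm2 to Market2: 25 × €3 = €75
  Farm3 to Market1: 31 × €2 = €62
  Farm4 to Market1: 24 × €2 = €48
Total = 325 + 28 + 180 + 75 + 62 + 48 = €718.
(Supply check: Farm1 ships 44; Farm2 ships 25; Farm3 ships 31; Farm4 ships 24.)

718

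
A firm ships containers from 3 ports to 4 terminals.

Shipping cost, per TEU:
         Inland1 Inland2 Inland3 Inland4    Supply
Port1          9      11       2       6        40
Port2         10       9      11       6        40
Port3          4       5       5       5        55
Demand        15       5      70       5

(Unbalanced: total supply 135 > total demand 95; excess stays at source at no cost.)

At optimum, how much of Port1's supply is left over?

0

Minimum-cost shipments:
  Port1->Inland3: 40 TEU
  Port3->Inland1: 15 TEU
  Port3->Inland2: 5 TEU
  Port3->Inland3: 30 TEU
  Port3->Inland4: 5 TEU
Total cost = 340.
Port1 ships 40 of its 40, leaving 0.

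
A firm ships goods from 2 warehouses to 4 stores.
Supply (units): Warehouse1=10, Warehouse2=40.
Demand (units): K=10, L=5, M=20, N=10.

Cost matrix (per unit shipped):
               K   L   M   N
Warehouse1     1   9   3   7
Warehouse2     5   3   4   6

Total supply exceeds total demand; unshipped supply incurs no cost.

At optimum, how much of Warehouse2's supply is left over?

Minimum-cost shipments:
  Warehouse1–K: 10 × 1 = 10
  Warehouse2–L: 5 × 3 = 15
  Warehouse2–M: 20 × 4 = 80
  Warehouse2–N: 10 × 6 = 60
Total cost = 165.
Warehouse2 ships 35 of its 40, leaving 5.

5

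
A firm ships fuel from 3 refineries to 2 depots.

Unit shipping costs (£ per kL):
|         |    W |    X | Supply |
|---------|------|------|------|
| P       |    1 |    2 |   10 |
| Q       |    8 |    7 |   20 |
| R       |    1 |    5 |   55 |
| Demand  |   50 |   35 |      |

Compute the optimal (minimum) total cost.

An optimal shipping plan:
  P→X: 10 × £2 = £20
  Q→X: 20 × £7 = £140
  R→W: 50 × £1 = £50
  R→X: 5 × £5 = £25
Total = 20 + 140 + 50 + 25 = £235.

235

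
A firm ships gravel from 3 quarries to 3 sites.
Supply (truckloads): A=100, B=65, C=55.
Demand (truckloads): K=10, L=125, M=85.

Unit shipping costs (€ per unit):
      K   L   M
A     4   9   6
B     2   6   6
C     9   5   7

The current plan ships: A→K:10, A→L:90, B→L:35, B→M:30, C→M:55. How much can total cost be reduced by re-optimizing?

365

Current plan cost = 10·4 + 90·9 + 35·6 + 30·6 + 55·7 = €1625.
Optimal plan:
  A->K: 10 × €4 = €40
  A->L: 5 × €9 = €45
  A->M: 85 × €6 = €510
  B->L: 65 × €6 = €390
  C->L: 55 × €5 = €275
Optimal cost = €1260.
Saving = 1625 − 1260 = €365.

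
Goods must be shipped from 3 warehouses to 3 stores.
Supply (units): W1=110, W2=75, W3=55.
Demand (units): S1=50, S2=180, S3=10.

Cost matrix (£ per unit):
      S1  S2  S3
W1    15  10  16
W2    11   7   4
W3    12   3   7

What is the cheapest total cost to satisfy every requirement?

1960

An optimal shipping plan:
  W1→S2: 110 units
  W2→S1: 50 units
  W2→S2: 15 units
  W2→S3: 10 units
  W3→S2: 55 units
Total cost = £1960.
(Supply check: W1 ships 110; W2 ships 75; W3 ships 55.)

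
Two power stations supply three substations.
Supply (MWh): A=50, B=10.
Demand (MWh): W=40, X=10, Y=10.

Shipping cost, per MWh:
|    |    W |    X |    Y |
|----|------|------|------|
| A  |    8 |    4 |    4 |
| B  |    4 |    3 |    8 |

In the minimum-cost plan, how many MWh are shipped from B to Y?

The minimum-cost plan:
  A to W: 30 × 8 = 240
  A to X: 10 × 4 = 40
  A to Y: 10 × 4 = 40
  B to W: 10 × 4 = 40
Total cost = 360.
The route B→Y is not used.

0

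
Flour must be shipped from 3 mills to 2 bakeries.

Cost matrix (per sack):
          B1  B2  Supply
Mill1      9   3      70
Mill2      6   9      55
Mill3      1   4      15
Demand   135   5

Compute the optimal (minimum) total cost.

945

One minimum-cost allocation:
  Mill1 to B1: 65 × 9 = 585
  Mill1 to B2: 5 × 3 = 15
  Mill2 to B1: 55 × 6 = 330
  Mill3 to B1: 15 × 1 = 15
Total = 585 + 15 + 330 + 15 = 945.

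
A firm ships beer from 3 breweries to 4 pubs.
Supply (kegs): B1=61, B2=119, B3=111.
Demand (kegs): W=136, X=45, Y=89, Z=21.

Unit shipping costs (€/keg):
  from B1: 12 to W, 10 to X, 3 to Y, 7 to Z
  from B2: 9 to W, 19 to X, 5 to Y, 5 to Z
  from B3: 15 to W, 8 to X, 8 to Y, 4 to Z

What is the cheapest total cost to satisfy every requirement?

An optimal shipping plan:
  B1->Y: 61 × €3 = €183
  B2->W: 119 × €9 = €1071
  B3->W: 17 × €15 = €255
  B3->X: 45 × €8 = €360
  B3->Y: 28 × €8 = €224
  B3->Z: 21 × €4 = €84
Total = 183 + 1071 + 255 + 360 + 224 + 84 = €2177.

2177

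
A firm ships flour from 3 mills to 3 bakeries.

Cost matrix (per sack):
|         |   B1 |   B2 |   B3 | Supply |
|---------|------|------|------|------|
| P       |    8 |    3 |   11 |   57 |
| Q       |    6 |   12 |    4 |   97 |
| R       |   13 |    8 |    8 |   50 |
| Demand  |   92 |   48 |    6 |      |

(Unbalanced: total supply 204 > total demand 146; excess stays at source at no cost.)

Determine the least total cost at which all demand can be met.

Optimal allocation:
  P→B1: 1 × 8 = 8
  P→B2: 48 × 3 = 144
  Q→B1: 91 × 6 = 546
  Q→B3: 6 × 4 = 24
Total = 8 + 144 + 546 + 24 = 722.

722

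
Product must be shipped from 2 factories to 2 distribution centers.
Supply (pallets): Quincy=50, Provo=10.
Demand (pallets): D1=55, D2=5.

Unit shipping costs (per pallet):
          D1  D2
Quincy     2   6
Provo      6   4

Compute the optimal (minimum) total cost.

An optimal shipping plan:
  Quincy→D1: 50 × 2 = 100
  Provo→D1: 5 × 6 = 30
  Provo→D2: 5 × 4 = 20
Total = 100 + 30 + 20 = 150.

150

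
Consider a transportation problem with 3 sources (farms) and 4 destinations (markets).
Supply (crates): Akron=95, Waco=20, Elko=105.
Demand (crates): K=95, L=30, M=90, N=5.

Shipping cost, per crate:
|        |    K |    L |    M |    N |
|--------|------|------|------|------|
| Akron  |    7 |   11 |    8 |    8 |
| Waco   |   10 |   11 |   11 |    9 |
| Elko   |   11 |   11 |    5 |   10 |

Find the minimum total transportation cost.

A cheapest plan:
  Akron to K: 95 crates
  Waco to L: 15 crates
  Waco to N: 5 crates
  Elko to L: 15 crates
  Elko to M: 90 crates
Total cost = 1490.

1490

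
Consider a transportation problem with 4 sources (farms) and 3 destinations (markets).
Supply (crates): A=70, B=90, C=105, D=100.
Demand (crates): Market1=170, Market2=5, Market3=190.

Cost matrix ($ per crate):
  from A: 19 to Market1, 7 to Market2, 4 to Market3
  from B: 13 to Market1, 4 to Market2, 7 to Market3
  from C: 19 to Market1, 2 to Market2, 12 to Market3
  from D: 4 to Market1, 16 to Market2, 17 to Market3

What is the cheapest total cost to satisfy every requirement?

2940

One minimum-cost allocation:
  A to Market3: 70 × $4 = $280
  B to Market1: 70 × $13 = $910
  B to Market3: 20 × $7 = $140
  C to Market2: 5 × $2 = $10
  C to Market3: 100 × $12 = $1200
  D to Market1: 100 × $4 = $400
Total = 280 + 910 + 140 + 10 + 1200 + 400 = $2940.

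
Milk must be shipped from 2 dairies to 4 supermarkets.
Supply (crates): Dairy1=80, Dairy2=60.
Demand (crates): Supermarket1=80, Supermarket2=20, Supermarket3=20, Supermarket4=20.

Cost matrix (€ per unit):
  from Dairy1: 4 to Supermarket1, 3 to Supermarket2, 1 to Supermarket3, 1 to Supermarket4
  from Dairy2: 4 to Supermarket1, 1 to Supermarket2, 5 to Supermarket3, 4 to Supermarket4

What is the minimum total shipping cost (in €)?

An optimal shipping plan:
  Dairy1→Supermarket1: 40 crates
  Dairy1→Supermarket3: 20 crates
  Dairy1→Supermarket4: 20 crates
  Dairy2→Supermarket1: 40 crates
  Dairy2→Supermarket2: 20 crates
Total cost = €380.

380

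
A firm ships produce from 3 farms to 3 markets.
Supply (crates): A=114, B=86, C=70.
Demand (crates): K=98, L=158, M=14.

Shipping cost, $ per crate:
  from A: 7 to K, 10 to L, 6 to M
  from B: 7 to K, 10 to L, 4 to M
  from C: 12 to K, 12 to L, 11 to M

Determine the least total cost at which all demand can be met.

One minimum-cost allocation:
  A to K: 26 × $7 = $182
  A to L: 88 × $10 = $880
  B to K: 72 × $7 = $504
  B to M: 14 × $4 = $56
  C to L: 70 × $12 = $840
Total = 182 + 880 + 504 + 56 + 840 = $2462.

2462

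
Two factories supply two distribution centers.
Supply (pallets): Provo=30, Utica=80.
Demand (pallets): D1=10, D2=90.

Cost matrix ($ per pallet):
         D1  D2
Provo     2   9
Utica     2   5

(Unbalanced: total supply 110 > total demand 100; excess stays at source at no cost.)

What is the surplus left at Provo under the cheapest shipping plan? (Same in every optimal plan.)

10

An optimal plan:
  Provo–D1: 10 × $2 = $20
  Provo–D2: 10 × $9 = $90
  Utica–D2: 80 × $5 = $400
Total cost = $510.
Provo ships 20 of its 30, leaving 10.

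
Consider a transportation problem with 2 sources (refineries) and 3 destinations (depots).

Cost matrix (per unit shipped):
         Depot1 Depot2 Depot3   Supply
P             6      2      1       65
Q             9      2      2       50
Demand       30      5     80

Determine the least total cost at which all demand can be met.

315

One minimum-cost allocation:
  P->Depot1: 30 kL
  P->Depot3: 35 kL
  Q->Depot2: 5 kL
  Q->Depot3: 45 kL
Total cost = 315.
(Supply check: P ships 65; Q ships 50.)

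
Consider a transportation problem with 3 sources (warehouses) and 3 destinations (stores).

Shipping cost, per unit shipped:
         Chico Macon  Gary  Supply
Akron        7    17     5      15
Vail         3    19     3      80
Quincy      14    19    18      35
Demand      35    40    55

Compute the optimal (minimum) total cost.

A cheapest plan:
  Akron→Macon: 5 × 17 = 85
  Akron→Gary: 10 × 5 = 50
  Vail→Chico: 35 × 3 = 105
  Vail→Gary: 45 × 3 = 135
  Quincy→Macon: 35 × 19 = 665
Total = 85 + 50 + 105 + 135 + 665 = 1040.
(Supply check: Akron ships 15; Vail ships 80; Quincy ships 35.)

1040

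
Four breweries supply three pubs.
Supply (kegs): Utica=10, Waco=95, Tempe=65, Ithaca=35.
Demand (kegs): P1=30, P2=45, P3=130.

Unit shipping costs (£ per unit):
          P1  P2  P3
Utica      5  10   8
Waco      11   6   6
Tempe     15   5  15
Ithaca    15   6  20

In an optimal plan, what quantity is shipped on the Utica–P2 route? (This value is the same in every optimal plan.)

Solving gives:
  Utica to P1: 10 × £5 = £50
  Waco to P3: 95 × £6 = £570
  Tempe to P2: 30 × £5 = £150
  Tempe to P3: 35 × £15 = £525
  Ithaca to P1: 20 × £15 = £300
  Ithaca to P2: 15 × £6 = £90
Total cost = £1685.
The route Utica→P2 is not used.

0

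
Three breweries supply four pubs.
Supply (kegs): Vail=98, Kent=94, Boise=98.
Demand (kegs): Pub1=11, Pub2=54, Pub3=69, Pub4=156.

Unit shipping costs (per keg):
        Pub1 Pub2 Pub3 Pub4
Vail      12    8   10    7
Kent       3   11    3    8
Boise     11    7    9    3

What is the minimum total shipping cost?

1386

One minimum-cost allocation:
  Vail->Pub2: 54 kegs
  Vail->Pub4: 44 kegs
  Kent->Pub1: 11 kegs
  Kent->Pub3: 69 kegs
  Kent->Pub4: 14 kegs
  Boise->Pub4: 98 kegs
Total cost = 1386.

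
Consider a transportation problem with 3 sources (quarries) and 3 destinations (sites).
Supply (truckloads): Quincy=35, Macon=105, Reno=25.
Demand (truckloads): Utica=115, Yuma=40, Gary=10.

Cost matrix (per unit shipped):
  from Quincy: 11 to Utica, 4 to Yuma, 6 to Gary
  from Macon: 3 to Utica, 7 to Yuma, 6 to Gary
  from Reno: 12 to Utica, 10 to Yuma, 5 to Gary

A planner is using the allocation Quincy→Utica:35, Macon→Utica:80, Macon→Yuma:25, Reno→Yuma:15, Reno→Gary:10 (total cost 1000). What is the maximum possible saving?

Current plan cost = 35·11 + 80·3 + 25·7 + 15·10 + 10·5 = 1000.
Optimal plan:
  Quincy to Yuma: 35 truckloads
  Macon to Utica: 105 truckloads
  Reno to Utica: 10 truckloads
  Reno to Yuma: 5 truckloads
  Reno to Gary: 10 truckloads
Optimal cost = 675.
Saving = 1000 − 675 = 325.

325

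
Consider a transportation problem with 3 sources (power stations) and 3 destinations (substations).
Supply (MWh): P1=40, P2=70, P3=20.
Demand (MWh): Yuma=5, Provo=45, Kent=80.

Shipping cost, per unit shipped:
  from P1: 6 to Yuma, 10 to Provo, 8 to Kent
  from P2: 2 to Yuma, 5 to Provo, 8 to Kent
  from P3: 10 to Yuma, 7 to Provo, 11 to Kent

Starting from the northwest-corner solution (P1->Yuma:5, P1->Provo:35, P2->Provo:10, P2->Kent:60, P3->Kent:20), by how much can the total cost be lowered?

Current plan cost = 5·6 + 35·10 + 10·5 + 60·8 + 20·11 = 1130.
Optimal plan:
  P1 to Kent: 40 MWh
  P2 to Yuma: 5 MWh
  P2 to Provo: 25 MWh
  P2 to Kent: 40 MWh
  P3 to Provo: 20 MWh
Optimal cost = 915.
Saving = 1130 − 915 = 215.

215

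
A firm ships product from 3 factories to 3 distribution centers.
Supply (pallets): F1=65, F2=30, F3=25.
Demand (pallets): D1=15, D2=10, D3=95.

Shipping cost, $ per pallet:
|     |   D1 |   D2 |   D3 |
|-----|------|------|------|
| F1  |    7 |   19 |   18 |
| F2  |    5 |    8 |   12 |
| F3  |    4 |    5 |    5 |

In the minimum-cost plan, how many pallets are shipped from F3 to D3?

Optimal shipments:
  F1 to D1: 15 × $7 = $105
  F1 to D3: 50 × $18 = $900
  F2 to D2: 10 × $8 = $80
  F2 to D3: 20 × $12 = $240
  F3 to D3: 25 × $5 = $125
Total cost = $1450.
So F3→D3 carries 25 pallets.

25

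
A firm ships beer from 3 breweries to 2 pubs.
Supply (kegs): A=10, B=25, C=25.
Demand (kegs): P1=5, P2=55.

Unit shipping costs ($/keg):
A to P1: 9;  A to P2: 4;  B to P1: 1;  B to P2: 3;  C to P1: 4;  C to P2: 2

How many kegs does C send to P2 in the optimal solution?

Solving gives:
  A→P2: 10 × $4 = $40
  B→P1: 5 × $1 = $5
  B→P2: 20 × $3 = $60
  C→P2: 25 × $2 = $50
Total cost = $155.
So C→P2 carries 25 kegs.

25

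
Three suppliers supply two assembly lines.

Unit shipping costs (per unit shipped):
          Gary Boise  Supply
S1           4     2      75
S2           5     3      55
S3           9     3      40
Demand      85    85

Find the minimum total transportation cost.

Optimal allocation:
  S1–Gary: 75 × 4 = 300
  S2–Gary: 10 × 5 = 50
  S2–Boise: 45 × 3 = 135
  S3–Boise: 40 × 3 = 120
Total = 300 + 50 + 135 + 120 = 605.

605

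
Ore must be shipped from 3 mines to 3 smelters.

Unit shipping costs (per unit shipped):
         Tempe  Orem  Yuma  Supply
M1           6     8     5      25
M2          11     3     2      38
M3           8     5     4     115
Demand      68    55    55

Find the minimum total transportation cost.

An optimal shipping plan:
  M1–Tempe: 25 × 6 = 150
  M2–Yuma: 38 × 2 = 76
  M3–Tempe: 43 × 8 = 344
  M3–Orem: 55 × 5 = 275
  M3–Yuma: 17 × 4 = 68
Total = 150 + 76 + 344 + 275 + 68 = 913.

913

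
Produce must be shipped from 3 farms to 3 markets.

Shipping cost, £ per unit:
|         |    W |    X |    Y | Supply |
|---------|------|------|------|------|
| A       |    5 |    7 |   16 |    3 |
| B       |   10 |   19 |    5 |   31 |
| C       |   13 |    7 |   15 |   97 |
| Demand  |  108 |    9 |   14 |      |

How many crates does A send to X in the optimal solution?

0

The minimum-cost plan:
  A→W: 3 crates
  B→W: 17 crates
  B→Y: 14 crates
  C→W: 88 crates
  C→X: 9 crates
Total cost = £1462.
The route A→X is not used.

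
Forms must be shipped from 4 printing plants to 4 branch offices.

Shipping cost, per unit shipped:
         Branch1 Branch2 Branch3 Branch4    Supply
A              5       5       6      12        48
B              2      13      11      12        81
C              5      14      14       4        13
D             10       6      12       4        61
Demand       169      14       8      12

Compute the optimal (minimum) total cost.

Optimal allocation:
  A to Branch1: 40 × 5 = 200
  A to Branch3: 8 × 6 = 48
  B to Branch1: 81 × 2 = 162
  C to Branch1: 13 × 5 = 65
  D to Branch1: 35 × 10 = 350
  D to Branch2: 14 × 6 = 84
  D to Branch4: 12 × 4 = 48
Total = 200 + 48 + 162 + 65 + 350 + 84 + 48 = 957.
(Supply check: A ships 48; B ships 81; C ships 13; D ships 61.)

957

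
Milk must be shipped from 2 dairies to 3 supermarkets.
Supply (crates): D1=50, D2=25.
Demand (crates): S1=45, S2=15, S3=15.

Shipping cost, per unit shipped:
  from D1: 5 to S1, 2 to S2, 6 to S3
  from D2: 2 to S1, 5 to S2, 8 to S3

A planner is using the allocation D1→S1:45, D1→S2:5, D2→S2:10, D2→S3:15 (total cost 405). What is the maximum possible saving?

Current plan cost = 45·5 + 5·2 + 10·5 + 15·8 = 405.
Optimal plan:
  D1–S1: 20 × 5 = 100
  D1–S2: 15 × 2 = 30
  D1–S3: 15 × 6 = 90
  D2–S1: 25 × 2 = 50
Optimal cost = 270.
Saving = 405 − 270 = 135.

135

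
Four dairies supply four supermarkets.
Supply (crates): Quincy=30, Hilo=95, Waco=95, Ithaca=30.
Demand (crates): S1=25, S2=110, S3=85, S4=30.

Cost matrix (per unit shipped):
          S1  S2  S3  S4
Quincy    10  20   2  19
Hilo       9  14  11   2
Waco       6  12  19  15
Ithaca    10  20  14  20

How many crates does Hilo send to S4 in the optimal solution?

30

Optimal shipments:
  Quincy→S3: 30 × 2 = 60
  Hilo→S2: 15 × 14 = 210
  Hilo→S3: 50 × 11 = 550
  Hilo→S4: 30 × 2 = 60
  Waco→S2: 95 × 12 = 1140
  Ithaca→S1: 25 × 10 = 250
  Ithaca→S3: 5 × 14 = 70
Total cost = 2340.
So Hilo→S4 carries 30 crates.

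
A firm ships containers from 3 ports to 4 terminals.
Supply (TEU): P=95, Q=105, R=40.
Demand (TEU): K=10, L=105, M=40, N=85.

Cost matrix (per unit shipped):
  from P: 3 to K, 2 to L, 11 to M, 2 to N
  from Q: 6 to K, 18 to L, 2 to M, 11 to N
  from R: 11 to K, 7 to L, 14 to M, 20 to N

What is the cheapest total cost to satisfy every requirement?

Optimal allocation:
  P→L: 65 × 2 = 130
  P→N: 30 × 2 = 60
  Q→K: 10 × 6 = 60
  Q→M: 40 × 2 = 80
  Q→N: 55 × 11 = 605
  R→L: 40 × 7 = 280
Total = 130 + 60 + 60 + 80 + 605 + 280 = 1215.
(Supply check: P ships 95; Q ships 105; R ships 40.)

1215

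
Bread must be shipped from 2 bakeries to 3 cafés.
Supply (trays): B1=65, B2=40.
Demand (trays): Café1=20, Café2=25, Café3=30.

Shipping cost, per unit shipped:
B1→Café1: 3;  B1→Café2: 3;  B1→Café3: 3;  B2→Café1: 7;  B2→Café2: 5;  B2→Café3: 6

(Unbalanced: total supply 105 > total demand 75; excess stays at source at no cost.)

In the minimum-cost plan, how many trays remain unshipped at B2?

30

Minimum-cost shipments:
  B1 to Café1: 20 × 3 = 60
  B1 to Café2: 15 × 3 = 45
  B1 to Café3: 30 × 3 = 90
  B2 to Café2: 10 × 5 = 50
Total cost = 245.
B2 ships 10 of its 40, leaving 30.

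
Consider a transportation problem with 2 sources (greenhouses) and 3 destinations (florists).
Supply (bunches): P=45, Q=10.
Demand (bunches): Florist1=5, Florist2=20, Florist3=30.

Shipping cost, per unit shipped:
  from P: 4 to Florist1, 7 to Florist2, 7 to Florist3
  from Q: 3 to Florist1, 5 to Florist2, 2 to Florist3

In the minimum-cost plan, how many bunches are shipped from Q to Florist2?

The minimum-cost plan:
  P->Florist1: 5 bunches
  P->Florist2: 20 bunches
  P->Florist3: 20 bunches
  Q->Florist3: 10 bunches
Total cost = 320.
The route Q→Florist2 is not used.

0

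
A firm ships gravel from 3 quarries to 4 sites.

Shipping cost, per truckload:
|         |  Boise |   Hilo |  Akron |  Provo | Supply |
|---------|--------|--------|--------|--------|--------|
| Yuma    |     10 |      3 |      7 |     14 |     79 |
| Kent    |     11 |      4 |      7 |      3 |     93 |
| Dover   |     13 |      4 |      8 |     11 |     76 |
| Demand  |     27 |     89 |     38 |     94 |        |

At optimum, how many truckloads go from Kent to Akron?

0

Optimal shipments:
  Yuma->Boise: 27 × 10 = 270
  Yuma->Hilo: 52 × 3 = 156
  Kent->Provo: 93 × 3 = 279
  Dover->Hilo: 37 × 4 = 148
  Dover->Akron: 38 × 8 = 304
  Dover->Provo: 1 × 11 = 11
Total cost = 1168.
The route Kent→Akron is not used.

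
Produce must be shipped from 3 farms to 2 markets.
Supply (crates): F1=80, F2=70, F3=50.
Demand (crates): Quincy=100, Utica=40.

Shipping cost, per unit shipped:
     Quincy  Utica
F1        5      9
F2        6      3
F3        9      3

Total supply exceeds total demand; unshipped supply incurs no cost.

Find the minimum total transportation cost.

An optimal shipping plan:
  F1–Quincy: 80 × 5 = 400
  F2–Quincy: 20 × 6 = 120
  F3–Utica: 40 × 3 = 120
Total = 400 + 120 + 120 = 640.

640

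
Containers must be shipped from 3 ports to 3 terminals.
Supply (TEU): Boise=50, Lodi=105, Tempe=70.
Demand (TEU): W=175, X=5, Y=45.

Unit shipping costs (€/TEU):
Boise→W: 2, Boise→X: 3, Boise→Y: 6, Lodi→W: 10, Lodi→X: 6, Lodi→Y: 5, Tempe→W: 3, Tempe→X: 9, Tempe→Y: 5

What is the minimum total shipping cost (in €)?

Optimal allocation:
  Boise to W: 50 × €2 = €100
  Lodi to W: 55 × €10 = €550
  Lodi to X: 5 × €6 = €30
  Lodi to Y: 45 × €5 = €225
  Tempe to W: 70 × €3 = €210
Total = 100 + 550 + 30 + 225 + 210 = €1115.

1115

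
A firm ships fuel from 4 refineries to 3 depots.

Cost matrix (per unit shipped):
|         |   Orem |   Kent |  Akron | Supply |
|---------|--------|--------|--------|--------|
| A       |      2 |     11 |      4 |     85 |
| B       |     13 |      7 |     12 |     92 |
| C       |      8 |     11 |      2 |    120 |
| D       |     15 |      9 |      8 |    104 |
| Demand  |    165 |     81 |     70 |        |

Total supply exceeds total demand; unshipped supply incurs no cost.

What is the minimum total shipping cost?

A cheapest plan:
  A→Orem: 85 kL
  B→Orem: 11 kL
  B→Kent: 81 kL
  C→Orem: 69 kL
  C→Akron: 51 kL
  D→Akron: 19 kL
Total cost = 1686.

1686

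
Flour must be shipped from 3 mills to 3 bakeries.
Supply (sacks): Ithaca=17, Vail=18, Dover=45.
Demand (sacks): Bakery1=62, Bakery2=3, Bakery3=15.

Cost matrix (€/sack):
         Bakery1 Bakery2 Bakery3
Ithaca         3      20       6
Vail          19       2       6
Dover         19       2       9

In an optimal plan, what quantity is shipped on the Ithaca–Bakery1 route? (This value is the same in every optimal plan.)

17

The minimum-cost plan:
  Ithaca->Bakery1: 17 × €3 = €51
  Vail->Bakery1: 3 × €19 = €57
  Vail->Bakery3: 15 × €6 = €90
  Dover->Bakery1: 42 × €19 = €798
  Dover->Bakery2: 3 × €2 = €6
Total cost = €1002.
So Ithaca→Bakery1 carries 17 sacks.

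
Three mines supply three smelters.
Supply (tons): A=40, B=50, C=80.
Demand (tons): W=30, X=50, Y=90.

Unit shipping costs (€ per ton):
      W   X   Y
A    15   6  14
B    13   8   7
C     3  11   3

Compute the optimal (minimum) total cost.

840

A cheapest plan:
  A→X: 40 × €6 = €240
  B→X: 10 × €8 = €80
  B→Y: 40 × €7 = €280
  C→W: 30 × €3 = €90
  C→Y: 50 × €3 = €150
Total = 240 + 80 + 280 + 90 + 150 = €840.
(Supply check: A ships 40; B ships 50; C ships 80.)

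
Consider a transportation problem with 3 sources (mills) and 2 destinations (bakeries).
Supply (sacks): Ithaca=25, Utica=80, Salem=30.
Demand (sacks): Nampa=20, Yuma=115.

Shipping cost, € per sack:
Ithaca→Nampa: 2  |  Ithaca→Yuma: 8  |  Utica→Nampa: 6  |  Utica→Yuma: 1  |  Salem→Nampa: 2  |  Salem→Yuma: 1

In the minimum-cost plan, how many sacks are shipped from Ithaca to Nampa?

20

Solving gives:
  Ithaca–Nampa: 20 sacks
  Ithaca–Yuma: 5 sacks
  Utica–Yuma: 80 sacks
  Salem–Yuma: 30 sacks
Total cost = €190.
So Ithaca→Nampa carries 20 sacks.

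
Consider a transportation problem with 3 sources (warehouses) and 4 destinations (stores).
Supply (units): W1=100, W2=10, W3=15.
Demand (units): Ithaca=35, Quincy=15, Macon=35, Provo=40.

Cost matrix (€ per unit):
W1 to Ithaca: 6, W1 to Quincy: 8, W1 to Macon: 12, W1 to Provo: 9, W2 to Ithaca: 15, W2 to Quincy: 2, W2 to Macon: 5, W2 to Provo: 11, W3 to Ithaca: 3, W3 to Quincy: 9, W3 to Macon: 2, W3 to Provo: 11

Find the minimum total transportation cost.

890

One minimum-cost allocation:
  W1 to Ithaca: 35 units
  W1 to Quincy: 15 units
  W1 to Macon: 10 units
  W1 to Provo: 40 units
  W2 to Macon: 10 units
  W3 to Macon: 15 units
Total cost = €890.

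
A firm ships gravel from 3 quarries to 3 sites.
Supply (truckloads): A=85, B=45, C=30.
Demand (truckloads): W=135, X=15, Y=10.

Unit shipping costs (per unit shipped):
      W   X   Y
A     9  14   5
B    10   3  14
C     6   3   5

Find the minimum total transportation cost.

One minimum-cost allocation:
  A to W: 75 truckloads
  A to Y: 10 truckloads
  B to W: 30 truckloads
  B to X: 15 truckloads
  C to W: 30 truckloads
Total cost = 1250.

1250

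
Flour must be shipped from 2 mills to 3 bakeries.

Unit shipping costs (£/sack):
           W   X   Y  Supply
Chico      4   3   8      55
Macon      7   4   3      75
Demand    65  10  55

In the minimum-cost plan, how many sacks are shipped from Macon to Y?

55

The minimum-cost plan:
  Chico–W: 55 sacks
  Macon–W: 10 sacks
  Macon–X: 10 sacks
  Macon–Y: 55 sacks
Total cost = £495.
So Macon→Y carries 55 sacks.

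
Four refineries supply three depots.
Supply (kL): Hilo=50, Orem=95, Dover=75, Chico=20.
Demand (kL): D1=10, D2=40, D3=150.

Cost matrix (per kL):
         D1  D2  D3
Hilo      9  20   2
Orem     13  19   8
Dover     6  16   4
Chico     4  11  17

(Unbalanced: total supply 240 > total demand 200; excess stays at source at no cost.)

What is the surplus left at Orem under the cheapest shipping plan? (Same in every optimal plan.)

Minimum-cost shipments:
  Hilo–D3: 50 × 2 = 100
  Orem–D2: 20 × 19 = 380
  Orem–D3: 35 × 8 = 280
  Dover–D1: 10 × 6 = 60
  Dover–D3: 65 × 4 = 260
  Chico–D2: 20 × 11 = 220
Total cost = 1300.
Orem ships 55 of its 95, leaving 40.

40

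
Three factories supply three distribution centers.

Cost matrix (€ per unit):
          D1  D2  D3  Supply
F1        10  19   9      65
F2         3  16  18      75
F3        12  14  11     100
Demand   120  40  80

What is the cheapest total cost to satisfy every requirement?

A cheapest plan:
  F1→D3: 65 × €9 = €585
  F2→D1: 75 × €3 = €225
  F3→D1: 45 × €12 = €540
  F3→D2: 40 × €14 = €560
  F3→D3: 15 × €11 = €165
Total = 585 + 225 + 540 + 560 + 165 = €2075.

2075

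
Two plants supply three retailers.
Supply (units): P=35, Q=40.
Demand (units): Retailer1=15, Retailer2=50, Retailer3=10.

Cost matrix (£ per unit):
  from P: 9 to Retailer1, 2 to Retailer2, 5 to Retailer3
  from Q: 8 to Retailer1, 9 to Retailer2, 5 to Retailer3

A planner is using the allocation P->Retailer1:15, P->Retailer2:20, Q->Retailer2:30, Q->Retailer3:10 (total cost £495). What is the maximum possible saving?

120

Current plan cost = 15·9 + 20·2 + 30·9 + 10·5 = £495.
Optimal plan:
  P–Retailer2: 35 × £2 = £70
  Q–Retailer1: 15 × £8 = £120
  Q–Retailer2: 15 × £9 = £135
  Q–Retailer3: 10 × £5 = £50
Optimal cost = £375.
Saving = 495 − 375 = £120.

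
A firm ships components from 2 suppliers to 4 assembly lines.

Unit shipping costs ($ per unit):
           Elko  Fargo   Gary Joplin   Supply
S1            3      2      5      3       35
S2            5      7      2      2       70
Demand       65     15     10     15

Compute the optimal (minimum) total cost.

365

One minimum-cost allocation:
  S1–Elko: 20 × $3 = $60
  S1–Fargo: 15 × $2 = $30
  S2–Elko: 45 × $5 = $225
  S2–Gary: 10 × $2 = $20
  S2–Joplin: 15 × $2 = $30
Total = 60 + 30 + 225 + 20 + 30 = $365.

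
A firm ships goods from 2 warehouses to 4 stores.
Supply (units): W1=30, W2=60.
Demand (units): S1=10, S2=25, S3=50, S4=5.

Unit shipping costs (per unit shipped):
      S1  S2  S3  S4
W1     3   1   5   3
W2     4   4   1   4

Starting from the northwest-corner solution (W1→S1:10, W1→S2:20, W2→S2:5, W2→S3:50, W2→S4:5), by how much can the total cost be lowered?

10

Current plan cost = 10·3 + 20·1 + 5·4 + 50·1 + 5·4 = 140.
Optimal plan:
  W1→S1: 5 units
  W1→S2: 25 units
  W2→S1: 5 units
  W2→S3: 50 units
  W2→S4: 5 units
Optimal cost = 130.
Saving = 140 − 130 = 10.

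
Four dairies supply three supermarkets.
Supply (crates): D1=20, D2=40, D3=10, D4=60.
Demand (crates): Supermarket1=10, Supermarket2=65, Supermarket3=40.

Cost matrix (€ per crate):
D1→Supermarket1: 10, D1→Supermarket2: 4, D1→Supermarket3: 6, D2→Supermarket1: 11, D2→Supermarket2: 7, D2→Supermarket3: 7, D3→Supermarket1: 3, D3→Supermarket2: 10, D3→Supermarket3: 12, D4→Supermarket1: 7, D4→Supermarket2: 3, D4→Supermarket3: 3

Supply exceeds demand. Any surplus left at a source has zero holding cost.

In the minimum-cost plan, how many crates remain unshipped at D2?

15

An optimal plan:
  D1–Supermarket2: 20 × €4 = €80
  D2–Supermarket2: 25 × €7 = €175
  D3–Supermarket1: 10 × €3 = €30
  D4–Supermarket2: 20 × €3 = €60
  D4–Supermarket3: 40 × €3 = €120
Total cost = €465.
D2 ships 25 of its 40, leaving 15.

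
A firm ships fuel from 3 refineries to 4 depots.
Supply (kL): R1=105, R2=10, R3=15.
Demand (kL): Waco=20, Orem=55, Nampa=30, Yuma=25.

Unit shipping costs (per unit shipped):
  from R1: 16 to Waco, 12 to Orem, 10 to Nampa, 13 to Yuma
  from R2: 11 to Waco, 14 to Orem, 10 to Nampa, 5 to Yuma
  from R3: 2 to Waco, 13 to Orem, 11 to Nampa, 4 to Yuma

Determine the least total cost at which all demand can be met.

1315

One minimum-cost allocation:
  R1->Waco: 5 × 16 = 80
  R1->Orem: 55 × 12 = 660
  R1->Nampa: 30 × 10 = 300
  R1->Yuma: 15 × 13 = 195
  R2->Yuma: 10 × 5 = 50
  R3->Waco: 15 × 2 = 30
Total = 80 + 660 + 300 + 195 + 50 + 30 = 1315.
(Supply check: R1 ships 105; R2 ships 10; R3 ships 15.)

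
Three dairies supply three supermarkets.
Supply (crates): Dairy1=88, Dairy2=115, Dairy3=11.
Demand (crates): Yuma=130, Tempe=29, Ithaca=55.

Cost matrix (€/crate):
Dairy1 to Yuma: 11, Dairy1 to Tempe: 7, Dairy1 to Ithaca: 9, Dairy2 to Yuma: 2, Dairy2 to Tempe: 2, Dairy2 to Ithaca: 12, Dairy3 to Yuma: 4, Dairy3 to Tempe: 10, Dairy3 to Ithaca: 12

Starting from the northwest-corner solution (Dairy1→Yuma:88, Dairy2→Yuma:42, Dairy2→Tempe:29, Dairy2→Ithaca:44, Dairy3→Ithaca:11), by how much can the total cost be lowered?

754

Current plan cost = 88·11 + 42·2 + 29·2 + 44·12 + 11·12 = €1770.
Optimal plan:
  Dairy1->Yuma: 4 × €11 = €44
  Dairy1->Tempe: 29 × €7 = €203
  Dairy1->Ithaca: 55 × €9 = €495
  Dairy2->Yuma: 115 × €2 = €230
  Dairy3->Yuma: 11 × €4 = €44
Optimal cost = €1016.
Saving = 1770 − 1016 = €754.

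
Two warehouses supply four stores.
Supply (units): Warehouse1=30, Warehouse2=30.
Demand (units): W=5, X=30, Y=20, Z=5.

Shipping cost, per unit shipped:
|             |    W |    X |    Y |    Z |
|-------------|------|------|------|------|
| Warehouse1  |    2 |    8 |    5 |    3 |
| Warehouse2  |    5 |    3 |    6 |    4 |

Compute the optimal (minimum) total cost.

215

An optimal shipping plan:
  Warehouse1 to W: 5 units
  Warehouse1 to Y: 20 units
  Warehouse1 to Z: 5 units
  Warehouse2 to X: 30 units
Total cost = 215.
(Supply check: Warehouse1 ships 30; Warehouse2 ships 30.)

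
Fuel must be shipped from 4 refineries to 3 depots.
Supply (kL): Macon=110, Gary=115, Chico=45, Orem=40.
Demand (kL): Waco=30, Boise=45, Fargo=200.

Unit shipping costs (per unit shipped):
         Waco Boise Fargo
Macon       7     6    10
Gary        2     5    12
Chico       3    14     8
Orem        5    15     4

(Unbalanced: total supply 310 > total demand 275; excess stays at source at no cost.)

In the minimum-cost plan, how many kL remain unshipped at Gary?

Minimum-cost shipments:
  Macon–Fargo: 110 × 10 = 1100
  Gary–Waco: 30 × 2 = 60
  Gary–Boise: 45 × 5 = 225
  Gary–Fargo: 5 × 12 = 60
  Chico–Fargo: 45 × 8 = 360
  Orem–Fargo: 40 × 4 = 160
Total cost = 1965.
Gary ships 80 of its 115, leaving 35.

35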